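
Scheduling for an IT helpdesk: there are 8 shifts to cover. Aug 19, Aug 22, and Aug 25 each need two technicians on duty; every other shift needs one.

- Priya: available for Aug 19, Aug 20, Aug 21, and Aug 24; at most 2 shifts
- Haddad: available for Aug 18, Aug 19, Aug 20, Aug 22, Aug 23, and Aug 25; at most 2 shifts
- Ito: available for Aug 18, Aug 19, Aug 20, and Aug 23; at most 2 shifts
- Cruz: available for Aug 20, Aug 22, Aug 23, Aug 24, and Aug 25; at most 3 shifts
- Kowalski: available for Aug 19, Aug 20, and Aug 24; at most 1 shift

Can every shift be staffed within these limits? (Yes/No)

No

Total capacity is 2+2+2+3+1 = 10 but 11 worker-slots are needed — infeasible.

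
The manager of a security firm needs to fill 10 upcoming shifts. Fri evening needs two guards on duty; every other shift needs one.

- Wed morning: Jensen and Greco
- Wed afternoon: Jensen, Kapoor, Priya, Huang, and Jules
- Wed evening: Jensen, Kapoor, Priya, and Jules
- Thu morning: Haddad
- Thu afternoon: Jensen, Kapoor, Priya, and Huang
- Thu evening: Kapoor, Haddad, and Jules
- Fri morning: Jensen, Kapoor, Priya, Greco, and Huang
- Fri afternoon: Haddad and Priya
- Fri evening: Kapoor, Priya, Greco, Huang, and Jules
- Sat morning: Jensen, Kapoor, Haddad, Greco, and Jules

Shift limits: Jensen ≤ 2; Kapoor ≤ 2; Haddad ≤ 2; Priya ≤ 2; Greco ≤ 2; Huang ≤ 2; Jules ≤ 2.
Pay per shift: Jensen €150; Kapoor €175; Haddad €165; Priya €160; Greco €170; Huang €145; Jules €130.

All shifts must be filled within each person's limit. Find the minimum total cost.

Thu morning can only be covered by Haddad, so that assignment is forced.
Picking the cheapest available guard for each shift independently would cost €1560, but that ignores the shift limits.
An optimal schedule: Wed morning→Jensen, Wed afternoon→Huang, Wed evening→Jules, Thu morning→Haddad, Thu afternoon→Huang, Thu evening→Jules, Fri morning→Jensen, Fri afternoon→Priya, Fri evening→Priya+Greco, Sat morning→Haddad.
Total: 150 + 145 + 130 + 165 + 145 + 130 + 150 + 160 + 160 + 170 + 165 = €1670.

€1670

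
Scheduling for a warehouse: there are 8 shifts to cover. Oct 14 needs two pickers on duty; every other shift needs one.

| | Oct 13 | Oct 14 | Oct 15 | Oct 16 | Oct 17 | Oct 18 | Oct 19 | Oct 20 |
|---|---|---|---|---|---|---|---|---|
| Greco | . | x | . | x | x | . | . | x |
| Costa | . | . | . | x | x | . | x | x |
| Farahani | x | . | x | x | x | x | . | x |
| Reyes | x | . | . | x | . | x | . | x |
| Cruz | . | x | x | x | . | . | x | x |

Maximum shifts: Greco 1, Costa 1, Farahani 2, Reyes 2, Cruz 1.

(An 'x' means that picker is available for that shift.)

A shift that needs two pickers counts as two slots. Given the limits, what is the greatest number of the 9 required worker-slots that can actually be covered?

7

Total capacity across all pickers is 1+1+2+2+1 = 7, and 9 slots are needed, so at most 7 can be filled.
An assignment achieving 7: Oct 13→Farahani, Oct 14→Greco+Cruz, Oct 15→Farahani, Oct 16→Reyes, Oct 18→Reyes, Oct 19→Costa.
Loads: Greco 1/1, Costa 1/1, Farahani 2/2, Reyes 2/2, Cruz 1/1.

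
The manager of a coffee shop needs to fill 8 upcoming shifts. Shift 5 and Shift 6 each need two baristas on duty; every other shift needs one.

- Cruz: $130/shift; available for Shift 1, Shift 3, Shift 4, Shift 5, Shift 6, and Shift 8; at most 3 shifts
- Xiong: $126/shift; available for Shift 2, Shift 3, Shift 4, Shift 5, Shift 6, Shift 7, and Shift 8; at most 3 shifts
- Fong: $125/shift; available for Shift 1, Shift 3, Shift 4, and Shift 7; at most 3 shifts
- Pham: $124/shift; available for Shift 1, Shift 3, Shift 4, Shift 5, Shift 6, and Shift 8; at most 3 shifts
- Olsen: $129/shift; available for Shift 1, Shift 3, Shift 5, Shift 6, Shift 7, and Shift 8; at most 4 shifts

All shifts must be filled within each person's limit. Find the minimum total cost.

$1254

Shift 2 can only be covered by Xiong, so that assignment is forced.
Picking the cheapest available barista for each shift independently would cost $1247, but that ignores the shift limits.
An optimal schedule: Shift 1→Pham, Shift 2→Xiong, Shift 3→Fong, Shift 4→Fong, Shift 5→Pham+Xiong, Shift 6→Xiong+Olsen, Shift 7→Fong, Shift 8→Pham.
Total: 124 + 126 + 125 + 125 + 124 + 126 + 126 + 129 + 125 + 124 = $1254.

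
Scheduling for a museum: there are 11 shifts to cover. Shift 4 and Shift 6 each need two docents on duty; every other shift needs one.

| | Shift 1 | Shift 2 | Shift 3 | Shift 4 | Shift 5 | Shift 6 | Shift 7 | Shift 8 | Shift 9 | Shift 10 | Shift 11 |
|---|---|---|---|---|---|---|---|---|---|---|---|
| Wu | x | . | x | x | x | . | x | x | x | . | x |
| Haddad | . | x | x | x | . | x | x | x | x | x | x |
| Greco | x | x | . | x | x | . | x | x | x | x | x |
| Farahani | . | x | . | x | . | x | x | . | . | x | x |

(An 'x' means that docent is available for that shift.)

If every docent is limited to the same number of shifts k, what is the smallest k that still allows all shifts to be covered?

4

With 4 docents and 13 worker-slots to fill, someone must work at least ⌈13/4⌉ = 4 shifts, so k ≥ 4.
k = 4 works: Shift 1→Wu, Shift 2→Haddad, Shift 3→Wu, Shift 4→Greco+Farahani, Shift 5→Wu, Shift 6→Haddad+Farahani, Shift 7→Greco, Shift 8→Wu, Shift 9→Haddad, Shift 10→Haddad, Shift 11→Greco.
Loads: Wu 4, Haddad 4, Greco 3, Farahani 2 — all ≤ 4.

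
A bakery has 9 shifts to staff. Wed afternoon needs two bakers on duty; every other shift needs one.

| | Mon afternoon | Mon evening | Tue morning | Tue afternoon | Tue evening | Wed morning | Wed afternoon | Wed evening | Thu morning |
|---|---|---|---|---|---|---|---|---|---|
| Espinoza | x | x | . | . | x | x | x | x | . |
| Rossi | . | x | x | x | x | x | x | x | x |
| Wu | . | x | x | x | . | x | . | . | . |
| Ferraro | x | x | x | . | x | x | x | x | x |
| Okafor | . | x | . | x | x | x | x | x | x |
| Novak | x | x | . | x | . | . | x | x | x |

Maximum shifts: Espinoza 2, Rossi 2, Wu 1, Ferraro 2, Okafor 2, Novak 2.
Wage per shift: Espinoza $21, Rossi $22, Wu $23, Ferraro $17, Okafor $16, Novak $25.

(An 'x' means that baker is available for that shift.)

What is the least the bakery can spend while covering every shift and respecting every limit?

Picking the cheapest available baker for each shift independently would cost $163, but that ignores the shift limits.
An optimal schedule: Mon afternoon→Espinoza, Mon evening→Okafor, Tue morning→Rossi, Tue afternoon→Rossi, Tue evening→Espinoza, Wed morning→Wu, Wed afternoon→Okafor+Novak, Wed evening→Ferraro, Thu morning→Ferraro.
Total: 21 + 16 + 22 + 22 + 21 + 23 + 16 + 25 + 17 + 17 = $200.

$200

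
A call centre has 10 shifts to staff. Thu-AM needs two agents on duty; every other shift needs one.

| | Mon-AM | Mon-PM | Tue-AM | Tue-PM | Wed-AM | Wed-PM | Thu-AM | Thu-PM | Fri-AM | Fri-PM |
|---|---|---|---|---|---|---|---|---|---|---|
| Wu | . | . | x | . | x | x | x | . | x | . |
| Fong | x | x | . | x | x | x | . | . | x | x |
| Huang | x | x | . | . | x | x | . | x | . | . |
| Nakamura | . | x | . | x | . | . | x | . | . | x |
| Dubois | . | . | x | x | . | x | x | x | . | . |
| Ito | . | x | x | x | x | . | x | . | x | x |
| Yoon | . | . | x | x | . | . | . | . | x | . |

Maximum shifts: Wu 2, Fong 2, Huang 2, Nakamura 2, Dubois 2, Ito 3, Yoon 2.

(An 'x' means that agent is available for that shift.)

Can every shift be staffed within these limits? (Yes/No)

One valid schedule: Mon-AM→Fong, Mon-PM→Huang, Tue-AM→Wu, Tue-PM→Nakamura, Wed-AM→Wu, Wed-PM→Dubois, Thu-AM→Nakamura+Dubois, Thu-PM→Huang, Fri-AM→Ito, Fri-PM→Fong.
Loads: Wu 2/2, Fong 2/2, Huang 2/2, Nakamura 2/2, Dubois 2/2, Ito 1/3, Yoon 0/2 — all within limits.

Yes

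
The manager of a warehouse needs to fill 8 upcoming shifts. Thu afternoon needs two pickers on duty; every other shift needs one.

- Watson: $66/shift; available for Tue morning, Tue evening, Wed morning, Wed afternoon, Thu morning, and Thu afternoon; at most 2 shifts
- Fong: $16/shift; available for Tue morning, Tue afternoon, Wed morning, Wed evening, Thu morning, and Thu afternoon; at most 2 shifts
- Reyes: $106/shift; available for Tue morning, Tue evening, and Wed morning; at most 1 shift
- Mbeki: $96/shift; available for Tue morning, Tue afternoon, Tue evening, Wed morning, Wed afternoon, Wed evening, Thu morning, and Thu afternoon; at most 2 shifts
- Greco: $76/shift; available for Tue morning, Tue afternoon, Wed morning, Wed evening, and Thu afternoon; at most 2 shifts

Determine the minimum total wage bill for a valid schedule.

Picking the cheapest available picker for each shift independently would cost $294, but that ignores the shift limits.
An optimal schedule: Tue morning→Reyes, Tue afternoon→Fong, Tue evening→Watson, Wed morning→Greco, Wed afternoon→Watson, Wed evening→Fong, Thu morning→Mbeki, Thu afternoon→Mbeki+Greco.
Total: 106 + 16 + 66 + 76 + 66 + 16 + 96 + 96 + 76 = $614.

$614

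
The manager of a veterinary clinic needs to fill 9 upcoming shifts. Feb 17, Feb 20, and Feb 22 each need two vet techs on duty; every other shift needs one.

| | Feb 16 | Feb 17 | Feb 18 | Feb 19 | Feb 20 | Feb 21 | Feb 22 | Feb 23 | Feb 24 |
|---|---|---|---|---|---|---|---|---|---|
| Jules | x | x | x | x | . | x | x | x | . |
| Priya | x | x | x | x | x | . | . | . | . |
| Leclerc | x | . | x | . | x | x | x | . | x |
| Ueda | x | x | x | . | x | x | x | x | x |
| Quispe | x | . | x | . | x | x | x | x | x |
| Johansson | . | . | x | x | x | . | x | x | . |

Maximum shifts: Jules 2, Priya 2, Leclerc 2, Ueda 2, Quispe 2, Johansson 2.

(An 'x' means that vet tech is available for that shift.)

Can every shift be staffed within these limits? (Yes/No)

Yes

One valid schedule: Feb 16→Priya, Feb 17→Jules+Priya, Feb 18→Ueda, Feb 19→Jules, Feb 20→Quispe+Johansson, Feb 21→Leclerc, Feb 22→Quispe+Johansson, Feb 23→Ueda, Feb 24→Leclerc.
Loads: Jules 2/2, Priya 2/2, Leclerc 2/2, Ueda 2/2, Quispe 2/2, Johansson 2/2 — all within limits.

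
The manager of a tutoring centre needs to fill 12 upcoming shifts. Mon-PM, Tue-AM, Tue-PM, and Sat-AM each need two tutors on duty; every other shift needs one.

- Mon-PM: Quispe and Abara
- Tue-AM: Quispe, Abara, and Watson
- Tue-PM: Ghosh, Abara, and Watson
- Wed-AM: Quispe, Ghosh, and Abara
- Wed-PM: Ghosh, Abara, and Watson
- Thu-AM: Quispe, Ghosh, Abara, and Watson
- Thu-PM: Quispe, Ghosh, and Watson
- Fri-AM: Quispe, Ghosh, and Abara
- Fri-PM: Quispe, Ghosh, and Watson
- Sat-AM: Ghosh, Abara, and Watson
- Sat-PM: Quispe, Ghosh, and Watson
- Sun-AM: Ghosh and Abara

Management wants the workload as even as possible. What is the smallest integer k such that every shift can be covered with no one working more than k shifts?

4

With 4 tutors and 16 worker-slots to fill, someone must work at least ⌈16/4⌉ = 4 shifts, so k ≥ 4.
k = 4 works: Mon-PM→Quispe+Abara, Tue-AM→Quispe+Abara, Tue-PM→Ghosh+Abara, Wed-AM→Quispe, Wed-PM→Ghosh, Thu-AM→Watson, Thu-PM→Quispe, Fri-AM→Ghosh, Fri-PM→Watson, Sat-AM→Abara+Watson, Sat-PM→Watson, Sun-AM→Ghosh.
Loads: Quispe 4, Ghosh 4, Abara 4, Watson 4 — all ≤ 4.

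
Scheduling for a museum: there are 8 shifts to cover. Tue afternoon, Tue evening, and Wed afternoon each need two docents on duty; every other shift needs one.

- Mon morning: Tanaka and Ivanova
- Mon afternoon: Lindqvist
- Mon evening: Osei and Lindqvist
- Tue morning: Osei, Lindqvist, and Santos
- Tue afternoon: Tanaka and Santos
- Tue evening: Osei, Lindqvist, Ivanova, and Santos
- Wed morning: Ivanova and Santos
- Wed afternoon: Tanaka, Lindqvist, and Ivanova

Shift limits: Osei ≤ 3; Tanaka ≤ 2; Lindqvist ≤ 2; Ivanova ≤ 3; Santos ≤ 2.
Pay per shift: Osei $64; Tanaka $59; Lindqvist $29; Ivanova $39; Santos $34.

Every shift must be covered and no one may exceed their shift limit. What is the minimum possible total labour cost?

$489

Mon afternoon can only be covered by Lindqvist, so that assignment is forced.
Tue afternoon can only be covered by Tanaka and Santos, so that assignment is forced.
Picking the cheapest available docent for each shift independently would cost $384, but that ignores the shift limits.
An optimal schedule: Mon morning→Ivanova, Mon afternoon→Lindqvist, Mon evening→Lindqvist, Tue morning→Osei, Tue afternoon→Santos+Tanaka, Tue evening→Ivanova+Osei, Wed morning→Santos, Wed afternoon→Ivanova+Tanaka.
Total: 39 + 29 + 29 + 64 + 34 + 59 + 39 + 64 + 34 + 39 + 59 = $489.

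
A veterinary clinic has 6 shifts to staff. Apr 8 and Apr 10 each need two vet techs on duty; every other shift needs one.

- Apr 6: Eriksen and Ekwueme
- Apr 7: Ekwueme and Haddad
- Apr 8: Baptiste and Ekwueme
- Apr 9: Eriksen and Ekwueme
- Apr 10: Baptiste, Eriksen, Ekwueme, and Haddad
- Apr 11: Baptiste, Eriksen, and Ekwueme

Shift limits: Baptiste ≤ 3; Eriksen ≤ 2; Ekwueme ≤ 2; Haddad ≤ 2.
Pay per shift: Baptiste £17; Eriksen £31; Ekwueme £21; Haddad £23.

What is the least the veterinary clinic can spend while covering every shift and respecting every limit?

£170

Apr 8 can only be covered by Baptiste and Ekwueme, so that assignment is forced.
Picking the cheapest available vet tech for each shift independently would cost £156, but that ignores the shift limits.
An optimal schedule: Apr 6→Ekwueme, Apr 7→Haddad, Apr 8→Baptiste+Ekwueme, Apr 9→Eriksen, Apr 10→Baptiste+Haddad, Apr 11→Baptiste.
Total: 21 + 23 + 17 + 21 + 31 + 17 + 23 + 17 = £170.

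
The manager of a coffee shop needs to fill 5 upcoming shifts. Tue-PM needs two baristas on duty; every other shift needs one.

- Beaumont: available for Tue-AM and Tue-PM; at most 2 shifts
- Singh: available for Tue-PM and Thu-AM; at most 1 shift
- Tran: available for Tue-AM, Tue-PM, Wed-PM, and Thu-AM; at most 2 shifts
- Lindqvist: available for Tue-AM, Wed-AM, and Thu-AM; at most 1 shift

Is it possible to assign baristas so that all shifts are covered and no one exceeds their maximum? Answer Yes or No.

Yes

Wed-AM can only be covered by Lindqvist, so that assignment is forced.
Wed-PM can only be covered by Tran, so that assignment is forced.
One valid schedule: Tue-AM→Beaumont, Tue-PM→Beaumont+Singh, Wed-AM→Lindqvist, Wed-PM→Tran, Thu-AM→Tran.
Loads: Beaumont 2/2, Singh 1/1, Tran 2/2, Lindqvist 1/1 — all within limits.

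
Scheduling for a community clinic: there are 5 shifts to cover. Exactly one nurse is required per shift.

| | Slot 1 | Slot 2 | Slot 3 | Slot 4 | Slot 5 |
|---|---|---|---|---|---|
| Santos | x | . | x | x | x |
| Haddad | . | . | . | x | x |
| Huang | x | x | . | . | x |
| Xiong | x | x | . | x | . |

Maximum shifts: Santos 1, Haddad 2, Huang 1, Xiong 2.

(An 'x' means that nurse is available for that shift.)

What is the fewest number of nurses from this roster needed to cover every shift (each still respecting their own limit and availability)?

5 slots to fill and no one can take more than 2, so at least ⌈5/2⌉ = 3 nurses are needed.
Santos, Haddad, and Xiong alone can cover everything: Slot 1→Xiong, Slot 2→Xiong, Slot 3→Santos, Slot 4→Haddad, Slot 5→Haddad.

3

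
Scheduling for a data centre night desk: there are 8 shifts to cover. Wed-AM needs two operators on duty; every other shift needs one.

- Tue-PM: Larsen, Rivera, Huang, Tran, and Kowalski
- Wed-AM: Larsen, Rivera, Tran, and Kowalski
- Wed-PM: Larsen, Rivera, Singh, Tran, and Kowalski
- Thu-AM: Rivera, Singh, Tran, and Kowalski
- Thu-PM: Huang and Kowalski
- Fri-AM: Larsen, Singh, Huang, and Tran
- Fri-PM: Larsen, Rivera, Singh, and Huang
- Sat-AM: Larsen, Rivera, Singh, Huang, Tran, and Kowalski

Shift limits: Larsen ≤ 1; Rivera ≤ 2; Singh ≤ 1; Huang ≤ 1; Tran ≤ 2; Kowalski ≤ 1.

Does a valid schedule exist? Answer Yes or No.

Total capacity is 1+2+1+1+2+1 = 8 but 9 worker-slots are needed — infeasible.

No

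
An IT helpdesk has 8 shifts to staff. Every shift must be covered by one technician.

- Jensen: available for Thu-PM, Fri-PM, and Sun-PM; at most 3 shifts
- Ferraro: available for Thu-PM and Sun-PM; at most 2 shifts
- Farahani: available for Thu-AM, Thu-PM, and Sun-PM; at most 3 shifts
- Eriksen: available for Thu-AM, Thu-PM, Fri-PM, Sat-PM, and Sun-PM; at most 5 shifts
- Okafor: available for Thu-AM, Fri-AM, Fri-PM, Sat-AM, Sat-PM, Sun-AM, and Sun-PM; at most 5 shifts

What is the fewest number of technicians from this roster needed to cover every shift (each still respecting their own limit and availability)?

2

8 slots to fill and no one can take more than 5, so at least ⌈8/5⌉ = 2 technicians are needed.
Jensen and Okafor alone can cover everything: Thu-AM→Okafor, Thu-PM→Jensen, Fri-AM→Okafor, Fri-PM→Jensen, Sat-AM→Okafor, Sat-PM→Okafor, Sun-AM→Okafor, Sun-PM→Jensen.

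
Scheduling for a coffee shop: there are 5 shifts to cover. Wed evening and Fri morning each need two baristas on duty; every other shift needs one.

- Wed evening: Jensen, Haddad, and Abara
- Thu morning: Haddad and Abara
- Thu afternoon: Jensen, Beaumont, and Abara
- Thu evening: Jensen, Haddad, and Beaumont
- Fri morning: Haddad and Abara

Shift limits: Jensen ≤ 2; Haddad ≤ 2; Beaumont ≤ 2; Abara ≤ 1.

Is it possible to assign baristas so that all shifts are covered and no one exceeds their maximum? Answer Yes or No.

Total capacity is 7 and 7 slots are needed, so capacity alone doesn't rule it out.
Shifts {Wed evening, Thu morning, Fri morning} need 5 worker-slots in total, but the baristas available for any of those shifts (Jensen, Haddad, and Abara) can supply at most 4 among them. So no valid schedule exists.

No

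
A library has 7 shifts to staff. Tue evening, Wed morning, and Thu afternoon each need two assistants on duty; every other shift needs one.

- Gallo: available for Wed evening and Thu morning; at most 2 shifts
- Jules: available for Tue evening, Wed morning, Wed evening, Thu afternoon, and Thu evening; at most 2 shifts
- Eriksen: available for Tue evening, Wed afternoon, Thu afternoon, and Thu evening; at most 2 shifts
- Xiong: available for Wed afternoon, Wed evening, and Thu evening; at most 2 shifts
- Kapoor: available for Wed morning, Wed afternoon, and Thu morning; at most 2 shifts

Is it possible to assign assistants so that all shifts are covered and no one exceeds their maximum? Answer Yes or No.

No

Total capacity is 10 and 10 slots are needed, so capacity alone doesn't rule it out.
Shifts {Tue evening, Wed morning, Thu afternoon} need 6 worker-slots in total, but the assistants available for any of those shifts (Jules, Eriksen, and Kapoor) can supply at most 5 among them. So no valid schedule exists.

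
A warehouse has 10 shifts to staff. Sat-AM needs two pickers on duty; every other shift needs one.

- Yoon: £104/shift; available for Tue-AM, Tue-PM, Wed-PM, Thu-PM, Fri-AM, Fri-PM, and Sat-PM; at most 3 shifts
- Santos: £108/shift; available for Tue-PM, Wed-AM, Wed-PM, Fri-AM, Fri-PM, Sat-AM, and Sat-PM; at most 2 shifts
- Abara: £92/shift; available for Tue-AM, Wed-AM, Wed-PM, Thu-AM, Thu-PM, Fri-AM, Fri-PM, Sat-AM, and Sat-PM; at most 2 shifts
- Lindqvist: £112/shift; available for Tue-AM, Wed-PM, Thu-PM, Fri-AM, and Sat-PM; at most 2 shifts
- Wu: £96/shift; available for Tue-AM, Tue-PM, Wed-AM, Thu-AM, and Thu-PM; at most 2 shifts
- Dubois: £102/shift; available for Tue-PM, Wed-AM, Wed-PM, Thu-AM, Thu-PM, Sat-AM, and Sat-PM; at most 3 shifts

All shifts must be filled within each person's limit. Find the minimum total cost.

Picking the cheapest available picker for each shift independently would cost £1026, but that ignores the shift limits.
An optimal schedule: Tue-AM→Wu, Tue-PM→Wu, Wed-AM→Dubois, Wed-PM→Dubois, Thu-AM→Abara, Thu-PM→Yoon, Fri-AM→Yoon, Fri-PM→Abara, Sat-AM→Dubois+Santos, Sat-PM→Yoon.
Total: 96 + 96 + 102 + 102 + 92 + 104 + 104 + 92 + 102 + 108 + 104 = £1102.

£1102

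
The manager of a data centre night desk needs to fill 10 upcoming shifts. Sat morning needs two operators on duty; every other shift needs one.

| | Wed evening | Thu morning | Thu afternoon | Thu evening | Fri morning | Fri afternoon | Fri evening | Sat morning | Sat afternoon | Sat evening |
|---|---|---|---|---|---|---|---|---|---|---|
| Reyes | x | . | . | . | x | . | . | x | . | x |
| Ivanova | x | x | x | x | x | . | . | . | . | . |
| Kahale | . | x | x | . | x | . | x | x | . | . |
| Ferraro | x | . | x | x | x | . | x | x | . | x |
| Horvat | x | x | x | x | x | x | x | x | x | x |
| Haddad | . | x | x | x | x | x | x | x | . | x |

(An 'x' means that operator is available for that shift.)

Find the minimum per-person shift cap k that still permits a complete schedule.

With 6 operators and 11 worker-slots to fill, someone must work at least ⌈11/6⌉ = 2 shifts, so k ≥ 2.
k = 2 works: Wed evening→Reyes, Thu morning→Ivanova, Thu afternoon→Kahale, Thu evening→Ivanova, Fri morning→Ferraro, Fri afternoon→Horvat, Fri evening→Kahale, Sat morning→Ferraro+Haddad, Sat afternoon→Horvat, Sat evening→Reyes.
Loads: Reyes 2, Ivanova 2, Kahale 2, Ferraro 2, Horvat 2, Haddad 1 — all ≤ 2.

2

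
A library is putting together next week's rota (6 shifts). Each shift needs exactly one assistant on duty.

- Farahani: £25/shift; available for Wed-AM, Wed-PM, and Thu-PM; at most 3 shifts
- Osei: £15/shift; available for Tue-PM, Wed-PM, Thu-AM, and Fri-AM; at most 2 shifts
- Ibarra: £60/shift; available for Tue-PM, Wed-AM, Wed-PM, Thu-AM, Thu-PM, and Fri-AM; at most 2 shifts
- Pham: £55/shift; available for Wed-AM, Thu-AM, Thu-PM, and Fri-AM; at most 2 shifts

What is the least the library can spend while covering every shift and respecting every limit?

Picking the cheapest available assistant for each shift independently would cost £110, but that ignores the shift limits.
An optimal schedule: Tue-PM→Osei, Wed-AM→Farahani, Wed-PM→Farahani, Thu-AM→Osei, Thu-PM→Farahani, Fri-AM→Pham.
Total: 15 + 25 + 25 + 15 + 25 + 55 = £160.

£160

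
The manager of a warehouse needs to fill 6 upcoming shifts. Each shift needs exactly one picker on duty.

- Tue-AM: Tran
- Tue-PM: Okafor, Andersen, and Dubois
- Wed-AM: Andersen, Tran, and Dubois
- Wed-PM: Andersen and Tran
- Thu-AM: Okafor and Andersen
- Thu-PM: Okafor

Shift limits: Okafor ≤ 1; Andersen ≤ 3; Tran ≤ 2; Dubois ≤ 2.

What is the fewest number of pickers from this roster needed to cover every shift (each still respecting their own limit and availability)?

6 slots to fill and no one can take more than 3, so at least ⌈6/3⌉ = 2 pickers are needed.
Any 2 pickers together have capacity at most 3+2 = 5 < 6 slots, so 2 can never suffice.
Okafor, Andersen, and Tran alone can cover everything: Tue-AM→Tran, Tue-PM→Andersen, Wed-AM→Andersen, Wed-PM→Tran, Thu-AM→Andersen, Thu-PM→Okafor.

3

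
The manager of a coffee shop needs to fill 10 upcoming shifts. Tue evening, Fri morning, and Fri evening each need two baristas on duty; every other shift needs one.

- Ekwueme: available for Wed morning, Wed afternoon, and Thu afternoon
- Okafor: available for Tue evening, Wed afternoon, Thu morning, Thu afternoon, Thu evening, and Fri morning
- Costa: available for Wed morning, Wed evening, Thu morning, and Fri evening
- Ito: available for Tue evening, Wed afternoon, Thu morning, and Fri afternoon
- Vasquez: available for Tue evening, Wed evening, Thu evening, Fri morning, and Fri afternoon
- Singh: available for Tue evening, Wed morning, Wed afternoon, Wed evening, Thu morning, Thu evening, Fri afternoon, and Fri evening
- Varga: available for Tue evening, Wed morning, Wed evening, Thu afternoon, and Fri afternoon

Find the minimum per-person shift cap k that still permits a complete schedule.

With 7 baristas and 13 worker-slots to fill, someone must work at least ⌈13/7⌉ = 2 shifts, so k ≥ 2.
k = 2 works: Tue evening→Singh+Varga, Wed morning→Ekwueme, Wed afternoon→Ito, Wed evening→Costa, Thu morning→Ito, Thu afternoon→Ekwueme, Thu evening→Okafor, Fri morning→Okafor+Vasquez, Fri afternoon→Vasquez, Fri evening→Costa+Singh.
Loads: Ekwueme 2, Okafor 2, Costa 2, Ito 2, Vasquez 2, Singh 2, Varga 1 — all ≤ 2.

2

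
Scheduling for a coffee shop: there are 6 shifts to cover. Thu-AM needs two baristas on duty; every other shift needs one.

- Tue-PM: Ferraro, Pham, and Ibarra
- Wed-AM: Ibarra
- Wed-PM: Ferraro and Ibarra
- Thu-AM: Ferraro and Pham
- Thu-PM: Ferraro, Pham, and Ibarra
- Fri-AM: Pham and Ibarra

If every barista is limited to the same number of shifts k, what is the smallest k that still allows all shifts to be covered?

3

With 3 baristas and 7 worker-slots to fill, someone must work at least ⌈7/3⌉ = 3 shifts, so k ≥ 3.
k = 3 works: Tue-PM→Ferraro, Wed-AM→Ibarra, Wed-PM→Ferraro, Thu-AM→Ferraro+Pham, Thu-PM→Pham, Fri-AM→Pham.
Loads: Ferraro 3, Pham 3, Ibarra 1 — all ≤ 3.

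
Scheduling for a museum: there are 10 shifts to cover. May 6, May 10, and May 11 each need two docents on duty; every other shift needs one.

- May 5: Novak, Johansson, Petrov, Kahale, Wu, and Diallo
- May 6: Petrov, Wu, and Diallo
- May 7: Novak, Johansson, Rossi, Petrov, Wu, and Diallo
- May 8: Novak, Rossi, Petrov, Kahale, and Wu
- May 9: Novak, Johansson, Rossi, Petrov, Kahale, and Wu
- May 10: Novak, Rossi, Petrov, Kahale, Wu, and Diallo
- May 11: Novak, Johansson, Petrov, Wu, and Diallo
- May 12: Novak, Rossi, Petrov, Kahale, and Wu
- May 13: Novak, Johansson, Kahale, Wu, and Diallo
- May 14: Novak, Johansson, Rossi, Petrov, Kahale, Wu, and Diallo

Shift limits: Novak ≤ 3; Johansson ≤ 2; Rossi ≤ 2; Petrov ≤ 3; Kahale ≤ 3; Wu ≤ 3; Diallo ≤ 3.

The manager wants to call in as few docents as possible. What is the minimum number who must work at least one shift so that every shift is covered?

13 slots to fill and no one can take more than 3, so at least ⌈13/3⌉ = 5 docents are needed.
Novak, Johansson, Rossi, Petrov, and Wu alone can cover everything: May 5→Novak, May 6→Petrov+Wu, May 7→Johansson, May 8→Novak, May 9→Johansson, May 10→Petrov+Wu, May 11→Petrov+Wu, May 12→Rossi, May 13→Novak, May 14→Rossi.

5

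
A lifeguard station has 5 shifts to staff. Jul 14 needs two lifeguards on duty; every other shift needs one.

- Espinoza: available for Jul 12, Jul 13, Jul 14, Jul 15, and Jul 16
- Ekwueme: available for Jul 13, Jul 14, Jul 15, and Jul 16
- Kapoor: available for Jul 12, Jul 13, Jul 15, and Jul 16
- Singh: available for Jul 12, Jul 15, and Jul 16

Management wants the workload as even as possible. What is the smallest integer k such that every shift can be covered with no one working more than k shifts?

2

With 4 lifeguards and 6 worker-slots to fill, someone must work at least ⌈6/4⌉ = 2 shifts, so k ≥ 2.
k = 2 works: Jul 12→Espinoza, Jul 13→Ekwueme, Jul 14→Espinoza+Ekwueme, Jul 15→Kapoor, Jul 16→Kapoor.
Loads: Espinoza 2, Ekwueme 2, Kapoor 2, Singh 0 — all ≤ 2.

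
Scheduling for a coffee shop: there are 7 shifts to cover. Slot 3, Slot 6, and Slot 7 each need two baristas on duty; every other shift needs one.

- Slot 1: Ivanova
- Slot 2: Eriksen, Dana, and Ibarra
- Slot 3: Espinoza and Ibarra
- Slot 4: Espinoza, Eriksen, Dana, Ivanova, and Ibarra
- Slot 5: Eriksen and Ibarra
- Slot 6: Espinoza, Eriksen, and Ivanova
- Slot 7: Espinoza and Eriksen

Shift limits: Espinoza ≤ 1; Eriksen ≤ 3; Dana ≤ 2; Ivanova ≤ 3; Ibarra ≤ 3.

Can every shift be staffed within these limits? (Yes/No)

Total capacity is 12 and 10 slots are needed, so capacity alone doesn't rule it out.
Shifts {Slot 3, Slot 7} need 4 worker-slots in total, but the baristas available for any of those shifts (Espinoza, Eriksen, and Ibarra) can supply at most 3 among them. So no valid schedule exists.

No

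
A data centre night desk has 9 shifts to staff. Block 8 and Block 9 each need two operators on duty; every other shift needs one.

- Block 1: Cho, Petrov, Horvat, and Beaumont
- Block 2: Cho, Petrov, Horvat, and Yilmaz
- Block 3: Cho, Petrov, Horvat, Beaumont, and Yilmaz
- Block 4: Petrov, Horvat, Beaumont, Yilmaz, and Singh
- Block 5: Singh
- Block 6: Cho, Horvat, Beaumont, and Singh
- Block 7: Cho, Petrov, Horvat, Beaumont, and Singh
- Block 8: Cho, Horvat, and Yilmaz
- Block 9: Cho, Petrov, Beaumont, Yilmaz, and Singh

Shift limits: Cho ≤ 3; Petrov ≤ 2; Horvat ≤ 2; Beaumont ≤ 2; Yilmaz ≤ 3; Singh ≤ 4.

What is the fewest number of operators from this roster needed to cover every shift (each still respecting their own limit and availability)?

4

11 slots to fill and no one can take more than 4, so at least ⌈11/4⌉ = 3 operators are needed.
Any 3 operators together have capacity at most 4+3+3 = 10 < 11 slots, so 3 can never suffice.
Cho, Petrov, Horvat, and Singh alone can cover everything: Block 1→Cho, Block 2→Cho, Block 3→Petrov, Block 4→Horvat, Block 5→Singh, Block 6→Singh, Block 7→Singh, Block 8→Cho+Horvat, Block 9→Petrov+Singh.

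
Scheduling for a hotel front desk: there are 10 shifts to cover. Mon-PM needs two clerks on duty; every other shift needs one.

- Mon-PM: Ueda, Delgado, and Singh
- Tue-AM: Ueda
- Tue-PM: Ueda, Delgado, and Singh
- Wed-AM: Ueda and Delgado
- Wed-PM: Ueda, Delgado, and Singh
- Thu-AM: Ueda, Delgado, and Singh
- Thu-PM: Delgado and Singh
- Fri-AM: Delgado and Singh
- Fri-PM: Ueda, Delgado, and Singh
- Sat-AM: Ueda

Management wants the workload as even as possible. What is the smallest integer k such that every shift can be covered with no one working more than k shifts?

4

With 3 clerks and 11 worker-slots to fill, someone must work at least ⌈11/3⌉ = 4 shifts, so k ≥ 4.
k = 4 works: Mon-PM→Ueda+Delgado, Tue-AM→Ueda, Tue-PM→Delgado, Wed-AM→Ueda, Wed-PM→Singh, Thu-AM→Singh, Thu-PM→Delgado, Fri-AM→Delgado, Fri-PM→Singh, Sat-AM→Ueda.
Loads: Ueda 4, Delgado 4, Singh 3 — all ≤ 4.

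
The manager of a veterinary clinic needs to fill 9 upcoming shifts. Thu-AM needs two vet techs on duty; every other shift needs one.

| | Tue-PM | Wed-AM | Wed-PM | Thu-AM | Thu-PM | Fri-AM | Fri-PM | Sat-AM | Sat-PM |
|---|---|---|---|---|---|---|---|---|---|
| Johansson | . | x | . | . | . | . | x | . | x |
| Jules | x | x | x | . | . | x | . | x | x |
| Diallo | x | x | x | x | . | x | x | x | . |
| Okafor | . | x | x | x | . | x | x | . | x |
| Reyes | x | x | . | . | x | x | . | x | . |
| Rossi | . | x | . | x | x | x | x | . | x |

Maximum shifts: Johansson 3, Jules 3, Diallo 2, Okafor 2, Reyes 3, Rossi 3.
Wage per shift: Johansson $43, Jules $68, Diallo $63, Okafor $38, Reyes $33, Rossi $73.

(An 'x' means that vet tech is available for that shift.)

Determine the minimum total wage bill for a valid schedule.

Picking the cheapest available vet tech for each shift independently would cost $380, but that ignores the shift limits.
An optimal schedule: Tue-PM→Reyes, Wed-AM→Johansson, Wed-PM→Okafor, Thu-AM→Okafor+Diallo, Thu-PM→Reyes, Fri-AM→Diallo, Fri-PM→Johansson, Sat-AM→Reyes, Sat-PM→Johansson.
Total: 33 + 43 + 38 + 38 + 63 + 33 + 63 + 43 + 33 + 43 = $430.

$430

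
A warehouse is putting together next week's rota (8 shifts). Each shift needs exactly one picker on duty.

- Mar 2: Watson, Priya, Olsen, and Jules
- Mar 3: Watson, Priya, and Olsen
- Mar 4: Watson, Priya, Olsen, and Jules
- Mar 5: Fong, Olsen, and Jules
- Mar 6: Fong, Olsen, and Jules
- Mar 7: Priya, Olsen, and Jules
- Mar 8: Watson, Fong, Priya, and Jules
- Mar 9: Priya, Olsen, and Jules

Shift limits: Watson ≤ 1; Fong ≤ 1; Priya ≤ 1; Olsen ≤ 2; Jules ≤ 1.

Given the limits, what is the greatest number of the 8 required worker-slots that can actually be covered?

Total capacity across all pickers is 1+1+1+2+1 = 6, and 8 slots are needed, so at most 6 can be filled.
An assignment achieving 6: Mar 2→Jules, Mar 3→Watson, Mar 5→Fong, Mar 6→Olsen, Mar 7→Priya, Mar 9→Olsen.
Loads: Watson 1/1, Fong 1/1, Priya 1/1, Olsen 2/2, Jules 1/1.

6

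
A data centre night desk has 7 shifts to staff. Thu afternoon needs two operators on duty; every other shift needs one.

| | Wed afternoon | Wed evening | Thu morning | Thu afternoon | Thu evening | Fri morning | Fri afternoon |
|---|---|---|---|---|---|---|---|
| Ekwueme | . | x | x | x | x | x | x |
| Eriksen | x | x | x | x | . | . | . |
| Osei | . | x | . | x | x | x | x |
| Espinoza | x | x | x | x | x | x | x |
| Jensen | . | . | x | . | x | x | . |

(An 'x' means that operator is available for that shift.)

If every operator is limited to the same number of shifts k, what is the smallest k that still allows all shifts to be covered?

With 5 operators and 8 worker-slots to fill, someone must work at least ⌈8/5⌉ = 2 shifts, so k ≥ 2.
k = 2 works: Wed afternoon→Eriksen, Wed evening→Ekwueme, Thu morning→Eriksen, Thu afternoon→Osei+Espinoza, Thu evening→Osei, Fri morning→Espinoza, Fri afternoon→Ekwueme.
Loads: Ekwueme 2, Eriksen 2, Osei 2, Espinoza 2, Jensen 0 — all ≤ 2.

2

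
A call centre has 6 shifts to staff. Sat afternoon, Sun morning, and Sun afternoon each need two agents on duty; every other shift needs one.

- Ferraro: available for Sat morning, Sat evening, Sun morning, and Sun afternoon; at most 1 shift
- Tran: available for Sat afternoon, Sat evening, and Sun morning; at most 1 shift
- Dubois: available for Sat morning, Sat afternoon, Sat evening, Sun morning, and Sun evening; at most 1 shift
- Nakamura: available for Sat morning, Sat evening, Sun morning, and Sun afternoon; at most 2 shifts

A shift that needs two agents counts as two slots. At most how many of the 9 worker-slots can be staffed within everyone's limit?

Total capacity across all agents is 1+1+1+2 = 5, and 9 slots are needed, so at most 5 can be filled.
An assignment achieving 5: Sat morning→Nakamura, Sat afternoon→Tran, Sun afternoon→Ferraro+Nakamura, Sun evening→Dubois.
Loads: Ferraro 1/1, Tran 1/1, Dubois 1/1, Nakamura 2/2.

5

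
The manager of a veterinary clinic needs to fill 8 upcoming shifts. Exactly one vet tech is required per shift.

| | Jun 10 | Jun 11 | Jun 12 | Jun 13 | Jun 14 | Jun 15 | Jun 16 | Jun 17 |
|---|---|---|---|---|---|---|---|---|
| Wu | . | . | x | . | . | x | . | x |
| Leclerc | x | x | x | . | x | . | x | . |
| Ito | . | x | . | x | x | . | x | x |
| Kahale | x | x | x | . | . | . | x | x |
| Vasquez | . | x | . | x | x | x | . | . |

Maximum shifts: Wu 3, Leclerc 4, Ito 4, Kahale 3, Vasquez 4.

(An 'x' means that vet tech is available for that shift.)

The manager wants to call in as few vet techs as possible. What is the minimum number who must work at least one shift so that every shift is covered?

3

8 slots to fill and no one can take more than 4, so at least ⌈8/4⌉ = 2 vet techs are needed.
No set of 2 vet techs can cover every shift (each such set leaves at least one shift with no one available or exceeds a cap).
Wu, Leclerc, and Ito alone can cover everything: Jun 10→Leclerc, Jun 11→Leclerc, Jun 12→Wu, Jun 13→Ito, Jun 14→Leclerc, Jun 15→Wu, Jun 16→Leclerc, Jun 17→Wu.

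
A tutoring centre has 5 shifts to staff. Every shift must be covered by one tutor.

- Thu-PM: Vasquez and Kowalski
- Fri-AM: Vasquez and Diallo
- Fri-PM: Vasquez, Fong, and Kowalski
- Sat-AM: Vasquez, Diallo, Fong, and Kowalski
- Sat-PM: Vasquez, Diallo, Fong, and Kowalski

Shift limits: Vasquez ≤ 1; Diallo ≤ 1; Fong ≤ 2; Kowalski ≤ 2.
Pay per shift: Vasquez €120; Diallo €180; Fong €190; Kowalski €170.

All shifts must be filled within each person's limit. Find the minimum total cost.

€830

Picking the cheapest available tutor for each shift independently would cost €600, but that ignores the shift limits.
An optimal schedule: Thu-PM→Vasquez, Fri-AM→Diallo, Fri-PM→Kowalski, Sat-AM→Kowalski, Sat-PM→Fong.
Total: 120 + 180 + 170 + 170 + 190 = €830.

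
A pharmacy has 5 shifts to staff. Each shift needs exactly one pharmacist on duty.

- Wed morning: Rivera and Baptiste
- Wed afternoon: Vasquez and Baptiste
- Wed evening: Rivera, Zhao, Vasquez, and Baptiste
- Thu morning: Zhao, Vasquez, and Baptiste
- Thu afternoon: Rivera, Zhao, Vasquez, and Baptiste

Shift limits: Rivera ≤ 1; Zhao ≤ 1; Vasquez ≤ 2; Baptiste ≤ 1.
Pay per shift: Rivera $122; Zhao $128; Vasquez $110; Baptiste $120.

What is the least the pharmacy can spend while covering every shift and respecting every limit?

$590

Picking the cheapest available pharmacist for each shift independently would cost $560, but that ignores the shift limits.
An optimal schedule: Wed morning→Rivera, Wed afternoon→Vasquez, Wed evening→Vasquez, Thu morning→Zhao, Thu afternoon→Baptiste.
Total: 122 + 110 + 110 + 128 + 120 = $590.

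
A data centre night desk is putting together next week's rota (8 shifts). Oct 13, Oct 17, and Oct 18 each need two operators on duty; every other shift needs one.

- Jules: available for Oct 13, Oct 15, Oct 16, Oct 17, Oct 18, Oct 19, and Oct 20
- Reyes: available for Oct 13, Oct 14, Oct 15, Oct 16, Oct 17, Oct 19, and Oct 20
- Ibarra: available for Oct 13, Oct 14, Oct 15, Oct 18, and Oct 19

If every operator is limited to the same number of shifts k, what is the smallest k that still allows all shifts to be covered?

With 3 operators and 11 worker-slots to fill, someone must work at least ⌈11/3⌉ = 4 shifts, so k ≥ 4.
k = 4 works: Oct 13→Reyes+Ibarra, Oct 14→Reyes, Oct 15→Reyes, Oct 16→Jules, Oct 17→Jules+Reyes, Oct 18→Jules+Ibarra, Oct 19→Ibarra, Oct 20→Jules.
Loads: Jules 4, Reyes 4, Ibarra 3 — all ≤ 4.

4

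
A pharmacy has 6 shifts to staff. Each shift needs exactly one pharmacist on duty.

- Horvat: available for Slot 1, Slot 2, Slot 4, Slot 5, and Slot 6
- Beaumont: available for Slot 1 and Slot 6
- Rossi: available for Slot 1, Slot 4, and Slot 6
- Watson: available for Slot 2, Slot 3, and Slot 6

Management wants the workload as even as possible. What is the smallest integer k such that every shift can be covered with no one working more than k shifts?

2

With 4 pharmacists and 6 worker-slots to fill, someone must work at least ⌈6/4⌉ = 2 shifts, so k ≥ 2.
k = 2 works: Slot 1→Beaumont, Slot 2→Horvat, Slot 3→Watson, Slot 4→Rossi, Slot 5→Horvat, Slot 6→Beaumont.
Loads: Horvat 2, Beaumont 2, Rossi 1, Watson 1 — all ≤ 2.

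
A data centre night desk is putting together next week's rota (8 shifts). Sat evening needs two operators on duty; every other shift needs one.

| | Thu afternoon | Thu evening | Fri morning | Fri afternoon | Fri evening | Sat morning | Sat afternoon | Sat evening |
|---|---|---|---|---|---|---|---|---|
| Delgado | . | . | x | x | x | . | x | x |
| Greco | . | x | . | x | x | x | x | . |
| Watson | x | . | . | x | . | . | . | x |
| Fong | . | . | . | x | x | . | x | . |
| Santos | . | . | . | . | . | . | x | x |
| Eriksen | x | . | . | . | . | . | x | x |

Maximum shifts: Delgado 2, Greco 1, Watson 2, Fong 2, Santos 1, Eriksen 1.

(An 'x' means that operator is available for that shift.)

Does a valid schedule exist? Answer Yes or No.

No

Total capacity is 9 and 9 slots are needed, so capacity alone doesn't rule it out.
Shifts {Thu evening, Sat morning} need 2 worker-slots in total, but the operators available for any of those shifts (Greco) can supply at most 1 among them. So no valid schedule exists.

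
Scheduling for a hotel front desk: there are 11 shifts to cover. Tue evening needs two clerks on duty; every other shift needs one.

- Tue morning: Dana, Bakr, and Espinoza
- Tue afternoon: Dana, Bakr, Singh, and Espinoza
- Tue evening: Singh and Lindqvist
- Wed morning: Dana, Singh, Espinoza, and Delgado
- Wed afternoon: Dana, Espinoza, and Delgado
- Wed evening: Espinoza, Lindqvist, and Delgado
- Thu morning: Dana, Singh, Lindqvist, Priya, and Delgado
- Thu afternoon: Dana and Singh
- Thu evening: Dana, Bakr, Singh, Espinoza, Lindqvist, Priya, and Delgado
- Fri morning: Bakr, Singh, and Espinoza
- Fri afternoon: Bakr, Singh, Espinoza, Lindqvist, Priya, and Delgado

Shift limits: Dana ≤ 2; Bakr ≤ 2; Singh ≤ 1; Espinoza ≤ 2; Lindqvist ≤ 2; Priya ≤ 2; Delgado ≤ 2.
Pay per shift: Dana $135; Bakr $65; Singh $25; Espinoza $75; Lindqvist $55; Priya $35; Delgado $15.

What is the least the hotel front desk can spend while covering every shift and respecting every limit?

$650

Tue evening can only be covered by Singh and Lindqvist, so that assignment is forced.
Picking the cheapest available clerk for each shift independently would cost $310, but that ignores the shift limits.
An optimal schedule: Tue morning→Bakr, Tue afternoon→Espinoza, Tue evening→Singh+Lindqvist, Wed morning→Espinoza, Wed afternoon→Delgado, Wed evening→Delgado, Thu morning→Priya, Thu afternoon→Dana, Thu evening→Lindqvist, Fri morning→Bakr, Fri afternoon→Priya.
Total: 65 + 75 + 25 + 55 + 75 + 15 + 15 + 35 + 135 + 55 + 65 + 35 = $650.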